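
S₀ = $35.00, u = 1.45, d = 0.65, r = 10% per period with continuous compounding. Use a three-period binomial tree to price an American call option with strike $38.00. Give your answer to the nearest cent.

$12.42

Risk-neutral probability p = (e^0.1 − 0.65)/(1.45 − 0.65) = 0.4552/0.8000 = 0.5690
Terminal stock prices: S_uuu = 106.7, S_uud = 47.83, S_udd = 21.44, S_ddd = 9.612
Terminal payoffs (S − K): max(68.7, 0) = 68.7, max(9.832, 0) = 9.832, max(-16.56, 0) = 0, max(-28.39, 0) = 0
Node uu (S = 73.59): continuation = e^(−0.1)·[0.5690·68.7019 + 0.4310·9.8319] = 39.2037; exercise value = 35.5875 ≤ continuation, so V_uu = 39.2037
Node ud (S = 32.99): continuation = e^(−0.1)·[0.5690·9.8319 + 0.4310·0.0000] = 5.0616; exercise value = 0.0000 ≤ continuation, so V_ud = 5.0616
Node dd (S = 14.79): continuation = e^(−0.1)·[0.5690·0.0000 + 0.4310·0.0000] = 0.0000; exercise value = 0.0000 ≤ continuation, so V_dd = 0.0000
Node u (S = 50.75): continuation = e^(−0.1)·[0.5690·39.2037 + 0.4310·5.0616] = 22.1570; exercise value = 12.7500 ≤ continuation, so V_u = 22.1570
Node d (S = 22.75): continuation = e^(−0.1)·[0.5690·5.0616 + 0.4310·0.0000] = 2.6058; exercise value = 0.0000 ≤ continuation, so V_d = 2.6058
Node 0 (S = 35): continuation = e^(−0.1)·[0.5690·22.1570 + 0.4310·2.6058] = 12.4232; exercise value = 0.0000 ≤ continuation, so V_0 = 12.4232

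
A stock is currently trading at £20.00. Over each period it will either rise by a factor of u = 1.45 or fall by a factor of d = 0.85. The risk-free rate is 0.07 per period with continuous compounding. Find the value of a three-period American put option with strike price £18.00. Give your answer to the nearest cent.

£1.22

Risk-neutral probability p = (e^0.07 − 0.85)/(1.45 − 0.85) = 0.2225/0.6000 = 0.3708
Terminal stock prices: S_uuu = 60.97, S_uud = 35.74, S_udd = 20.95, S_ddd = 12.28
Terminal payoffs (K − S): max(-42.97, 0) = 0, max(-17.74, 0) = 0, max(-2.952, 0) = 0, max(5.718, 0) = 5.718
Node uu (S = 42.05): continuation = e^(−0.07)·[0.3708·0.0000 + 0.6292·0.0000] = 0.0000; exercise value = 0.0000 ≤ continuation, so V_uu = 0.0000
Node ud (S = 24.65): continuation = e^(−0.07)·[0.3708·0.0000 + 0.6292·0.0000] = 0.0000; exercise value = 0.0000 ≤ continuation, so V_ud = 0.0000
Node dd (S = 14.45): continuation = e^(−0.07)·[0.3708·0.0000 + 0.6292·5.7175] = 3.3540; exercise value = 3.5500 > continuation, so V_dd = 3.5500 (exercise)
Node u (S = 29): continuation = e^(−0.07)·[0.3708·0.0000 + 0.6292·0.0000] = 0.0000; exercise value = 0.0000 ≤ continuation, so V_u = 0.0000
Node d (S = 17): continuation = e^(−0.07)·[0.3708·0.0000 + 0.6292·3.5500] = 2.0825; exercise value = 1.0000 ≤ continuation, so V_d = 2.0825
Node 0 (S = 20): continuation = e^(−0.07)·[0.3708·0.0000 + 0.6292·2.0825] = 1.2216; exercise value = 0.0000 ≤ continuation, so V_0 = 1.2216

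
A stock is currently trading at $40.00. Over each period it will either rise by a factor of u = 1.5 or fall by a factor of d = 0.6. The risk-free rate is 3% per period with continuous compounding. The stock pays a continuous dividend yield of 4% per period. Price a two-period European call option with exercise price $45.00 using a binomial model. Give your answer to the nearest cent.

$7.96

Per-period risk-free factor R = e^0.03 = 1.0305; dividend-adjusted growth = e^(0.03−0.04) = 0.9900.
Risk-neutral probability p = (0.9900 − 0.6)/(1.5 − 0.6) = 0.3900/0.9000 = 0.4334
Terminal stock prices: S_uu = 90, S_ud = 36, S_dd = 14.4
Terminal payoffs (S − K): max(45, 0) = 45, max(-9, 0) = 0, max(-30.6, 0) = 0
Node u (S = 60): V_u = e^(−0.03)·[0.4334·45.0000 + 0.5666·0.0000] = 18.9261
Node d (S = 24): V_d = e^(−0.03)·[0.4334·0.0000 + 0.5666·0.0000] = 0.0000
Node 0 (S = 40): V_0 = e^(−0.03)·[0.4334·18.9261 + 0.5666·0.0000] = 7.9599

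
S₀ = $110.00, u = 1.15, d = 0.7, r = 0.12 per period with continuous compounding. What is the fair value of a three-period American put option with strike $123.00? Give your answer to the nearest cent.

$13.00

Risk-neutral probability p = (e^0.12 − 0.7)/(1.15 − 0.7) = 0.4275/0.4500 = 0.9500
Terminal stock prices: S_uuu = 167.3, S_uud = 101.8, S_udd = 61.98, S_ddd = 37.73
Terminal payoffs (K − S): max(-44.3, 0) = 0, max(21.17, 0) = 21.17, max(61.02, 0) = 61.02, max(85.27, 0) = 85.27
Node uu (S = 145.5): continuation = e^(−0.12)·[0.9500·0.0000 + 0.0500·21.1675] = 0.9388; exercise value = 0.0000 ≤ continuation, so V_uu = 0.9388
Node ud (S = 88.55): continuation = e^(−0.12)·[0.9500·21.1675 + 0.0500·61.0150] = 20.5412; exercise value = 34.4500 > continuation, so V_ud = 34.4500 (exercise)
Node dd (S = 53.9): continuation = e^(−0.12)·[0.9500·61.0150 + 0.0500·85.2700] = 55.1912; exercise value = 69.1000 > continuation, so V_dd = 69.1000 (exercise)
Node u (S = 126.5): continuation = e^(−0.12)·[0.9500·0.9388 + 0.0500·34.4500] = 2.3190; exercise value = 0.0000 ≤ continuation, so V_u = 2.3190
Node d (S = 77): continuation = e^(−0.12)·[0.9500·34.4500 + 0.0500·69.1000] = 32.0912; exercise value = 46.0000 > continuation, so V_d = 46.0000 (exercise)
Node 0 (S = 110): continuation = e^(−0.12)·[0.9500·2.3190 + 0.0500·46.0000] = 3.9941; exercise value = 13.0000 > continuation, so V_0 = 13.0000 (exercise)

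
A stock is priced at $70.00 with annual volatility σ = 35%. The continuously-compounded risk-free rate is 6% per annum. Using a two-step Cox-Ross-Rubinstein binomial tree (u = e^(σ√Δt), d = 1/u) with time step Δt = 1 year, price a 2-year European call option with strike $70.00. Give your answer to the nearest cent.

CRR parameters: u = e^(σ√Δt) = e^(0.35·√1) = 1.4191, d = 1/u = 0.7047
Per-period rate: rΔt = 0.06·1 = 0.06, so R = e^0.06 = 1.0618
Risk-neutral probability p = (e^0.06 − 0.7047)/(1.4191 − 0.7047) = 0.3571/0.7144 = 0.4999
Terminal stock prices: S_uu = 141, S_ud = 70, S_dd = 34.76
Terminal payoffs (S − K): max(70.96, 0) = 70.96, max(0, 0) = 0, max(-35.24, 0) = 0
Node u (S = 99.33): V_u = e^(−0.06)·[0.4999·70.9627 + 0.5001·0.0000] = 33.4112
Node d (S = 49.33): V_d = e^(−0.06)·[0.4999·0.0000 + 0.5001·0.0000] = 0.0000
Node 0 (S = 70): V_0 = e^(−0.06)·[0.4999·33.4112 + 0.5001·0.0000] = 15.7309

$15.73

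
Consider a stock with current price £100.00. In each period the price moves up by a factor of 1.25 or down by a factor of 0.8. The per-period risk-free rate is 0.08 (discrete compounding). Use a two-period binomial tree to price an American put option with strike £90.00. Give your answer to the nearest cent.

Risk-neutral probability p = (1 + 0.08 − 0.8)/(1.25 − 0.8) = 0.2800/0.4500 = 0.6222
Terminal stock prices: S_uu = 156.2, S_ud = 100, S_dd = 64
Terminal payoffs (K − S): max(-66.25, 0) = 0, max(-10, 0) = 0, max(26, 0) = 26
Node u (S = 125): continuation = 1/1.08·[0.6222·0.0000 + 0.3778·0.0000] = 0.0000; exercise value = 0.0000 ≤ continuation, so V_u = 0.0000
Node d (S = 80): continuation = 1/1.08·[0.6222·0.0000 + 0.3778·26.0000] = 9.0947; exercise value = 10.0000 > continuation, so V_d = 10.0000 (exercise)
Node 0 (S = 100): continuation = 1/1.08·[0.6222·0.0000 + 0.3778·10.0000] = 3.4979; exercise value = 0.0000 ≤ continuation, so V_0 = 3.4979

£3.50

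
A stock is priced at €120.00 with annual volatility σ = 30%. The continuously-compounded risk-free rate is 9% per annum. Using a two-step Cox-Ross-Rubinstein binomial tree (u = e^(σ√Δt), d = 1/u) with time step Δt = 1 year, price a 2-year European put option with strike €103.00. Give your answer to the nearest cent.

€5.47

CRR parameters: u = e^(σ√Δt) = e^(0.3·√1) = 1.3499, d = 1/u = 0.7408
Per-period rate: rΔt = 0.09·1 = 0.09, so R = e^0.09 = 1.0942
Risk-neutral probability p = (e^0.09 − 0.7408)/(1.3499 − 0.7408) = 0.3534/0.6090 = 0.5802
Terminal stock prices: S_uu = 218.7, S_ud = 120, S_dd = 65.86
Terminal payoffs (K − S): max(-115.7, 0) = 0, max(-17, 0) = 0, max(37.14, 0) = 37.14
Node u (S = 162): V_u = e^(−0.09)·[0.5802·0.0000 + 0.4198·0.0000] = 0.0000
Node d (S = 88.9): V_d = e^(−0.09)·[0.5802·0.0000 + 0.4198·37.1426] = 14.2510
Node 0 (S = 120): V_0 = e^(−0.09)·[0.5802·0.0000 + 0.4198·14.2510] = 5.4678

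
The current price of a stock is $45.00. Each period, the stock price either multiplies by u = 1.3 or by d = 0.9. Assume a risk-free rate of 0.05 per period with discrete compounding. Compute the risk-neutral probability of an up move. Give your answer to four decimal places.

Risk-neutral probability p = (1 + 0.05 − 0.9)/(1.3 − 0.9) = 0.1500/0.4000 = 0.3750

p = 0.3750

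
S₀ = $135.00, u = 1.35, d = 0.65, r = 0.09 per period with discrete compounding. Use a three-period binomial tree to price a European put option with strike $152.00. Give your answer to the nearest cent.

Risk-neutral probability p = (1 + 0.09 − 0.65)/(1.35 − 0.65) = 0.4400/0.7000 = 0.6286
Terminal stock prices: S_uuu = 332.2, S_uud = 159.9, S_udd = 77, S_ddd = 37.07
Terminal payoffs (K − S): max(-180.2, 0) = 0, max(-7.924, 0) = 0, max(75, 0) = 75, max(114.9, 0) = 114.9
Node uu (S = 246): V_uu = 1/1.09·[0.6286·0.0000 + 0.3714·0.0000] = 0.0000
Node ud (S = 118.5): V_ud = 1/1.09·[0.6286·0.0000 + 0.3714·74.9994] = 25.5568
Node dd (S = 57.04): V_dd = 1/1.09·[0.6286·74.9994 + 0.3714·114.9256] = 82.4120
Node u (S = 182.2): V_u = 1/1.09·[0.6286·0.0000 + 0.3714·25.5568] = 8.7087
Node d (S = 87.75): V_d = 1/1.09·[0.6286·25.5568 + 0.3714·82.4120] = 42.8206
Node 0 (S = 135): V_0 = 1/1.09·[0.6286·8.7087 + 0.3714·42.8206] = 19.6136

$19.61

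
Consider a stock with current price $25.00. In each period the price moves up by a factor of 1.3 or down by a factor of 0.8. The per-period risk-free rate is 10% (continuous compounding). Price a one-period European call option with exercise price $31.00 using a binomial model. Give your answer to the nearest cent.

$0.83

Risk-neutral probability p = (e^0.1 − 0.8)/(1.3 − 0.8) = 0.3052/0.5000 = 0.6103
Terminal stock prices: S_u = 32.5, S_d = 20
Terminal payoffs (S − K): max(1.5, 0) = 1.5, max(-11, 0) = 0
Node 0 (S = 25): V_0 = e^(−0.1)·[0.6103·1.5000 + 0.3897·0.0000] = 0.8284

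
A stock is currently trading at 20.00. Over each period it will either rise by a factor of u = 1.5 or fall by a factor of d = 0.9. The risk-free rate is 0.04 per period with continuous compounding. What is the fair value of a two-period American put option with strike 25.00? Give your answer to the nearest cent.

5.15

Risk-neutral probability p = (e^0.04 − 0.9)/(1.5 − 0.9) = 0.1408/0.6000 = 0.2347
Terminal stock prices: S_uu = 45, S_ud = 27, S_dd = 16.2
Terminal payoffs (K − S): max(-20, 0) = 0, max(-2, 0) = 0, max(8.8, 0) = 8.8
Node u (S = 30): continuation = e^(−0.04)·[0.2347·0.0000 + 0.7653·0.0000] = 0.0000; exercise value = 0.0000 ≤ continuation, so V_u = 0.0000
Node d (S = 18): continuation = e^(−0.04)·[0.2347·0.0000 + 0.7653·8.8000] = 6.4707; exercise value = 7.0000 > continuation, so V_d = 7.0000 (exercise)
Node 0 (S = 20): continuation = e^(−0.04)·[0.2347·0.0000 + 0.7653·7.0000] = 5.1471; exercise value = 5.0000 ≤ continuation, so V_0 = 5.1471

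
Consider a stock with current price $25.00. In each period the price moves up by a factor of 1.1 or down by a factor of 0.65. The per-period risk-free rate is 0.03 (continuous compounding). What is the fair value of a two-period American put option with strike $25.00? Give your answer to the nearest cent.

Risk-neutral probability p = (e^0.03 − 0.65)/(1.1 − 0.65) = 0.3805/0.4500 = 0.8455
Terminal stock prices: S_uu = 30.25, S_ud = 17.88, S_dd = 10.56
Terminal payoffs (K − S): max(-5.25, 0) = 0, max(7.125, 0) = 7.125, max(14.44, 0) = 14.44
Node u (S = 27.5): continuation = e^(−0.03)·[0.8455·0.0000 + 0.1545·7.1250] = 1.0686; exercise value = 0.0000 ≤ continuation, so V_u = 1.0686
Node d (S = 16.25): continuation = e^(−0.03)·[0.8455·7.1250 + 0.1545·14.4375] = 8.0111; exercise value = 8.7500 > continuation, so V_d = 8.7500 (exercise)
Node 0 (S = 25): continuation = e^(−0.03)·[0.8455·1.0686 + 0.1545·8.7500] = 2.1891; exercise value = 0.0000 ≤ continuation, so V_0 = 2.1891

$2.19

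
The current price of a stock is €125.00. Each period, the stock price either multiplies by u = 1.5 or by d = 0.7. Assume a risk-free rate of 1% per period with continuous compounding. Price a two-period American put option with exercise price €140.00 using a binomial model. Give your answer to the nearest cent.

Risk-neutral probability p = (e^0.01 − 0.7)/(1.5 − 0.7) = 0.3101/0.8000 = 0.3876
Terminal stock prices: S_uu = 281.2, S_ud = 131.2, S_dd = 61.25
Terminal payoffs (K − S): max(-141.2, 0) = 0, max(8.75, 0) = 8.75, max(78.75, 0) = 78.75
Node u (S = 187.5): continuation = e^(−0.01)·[0.3876·0.0000 + 0.6124·8.7500] = 5.3055; exercise value = 0.0000 ≤ continuation, so V_u = 5.3055
Node d (S = 87.5): continuation = e^(−0.01)·[0.3876·8.7500 + 0.6124·78.7500] = 51.1070; exercise value = 52.5000 > continuation, so V_d = 52.5000 (exercise)
Node 0 (S = 125): continuation = e^(−0.01)·[0.3876·5.3055 + 0.6124·52.5000] = 33.8688; exercise value = 15.0000 ≤ continuation, so V_0 = 33.8688

€33.87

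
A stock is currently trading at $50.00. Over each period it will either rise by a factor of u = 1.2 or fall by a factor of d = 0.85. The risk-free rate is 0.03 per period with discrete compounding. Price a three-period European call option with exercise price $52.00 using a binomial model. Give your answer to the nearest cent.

Risk-neutral probability p = (1 + 0.03 − 0.85)/(1.2 − 0.85) = 0.1800/0.3500 = 0.5143
Terminal stock prices: S_uuu = 86.4, S_uud = 61.2, S_udd = 43.35, S_ddd = 30.71
Terminal payoffs (S − K): max(34.4, 0) = 34.4, max(9.2, 0) = 9.2, max(-8.65, 0) = 0, max(-21.29, 0) = 0
Node uu (S = 72): V_uu = 1/1.03·[0.5143·34.4000 + 0.4857·9.2000] = 21.5146
Node ud (S = 51): V_ud = 1/1.03·[0.5143·9.2000 + 0.4857·0.0000] = 4.5936
Node dd (S = 36.12): V_dd = 1/1.03·[0.5143·0.0000 + 0.4857·0.0000] = 0.0000
Node u (S = 60): V_u = 1/1.03·[0.5143·21.5146 + 0.4857·4.5936] = 12.9086
Node d (S = 42.5): V_d = 1/1.03·[0.5143·4.5936 + 0.4857·0.0000] = 2.2936
Node 0 (S = 50): V_0 = 1/1.03·[0.5143·12.9086 + 0.4857·2.2936] = 7.5269

$7.53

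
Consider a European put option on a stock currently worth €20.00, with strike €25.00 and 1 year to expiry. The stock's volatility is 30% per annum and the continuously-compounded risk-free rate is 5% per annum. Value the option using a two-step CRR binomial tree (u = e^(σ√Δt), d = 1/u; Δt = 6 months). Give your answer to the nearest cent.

€5.14

CRR parameters: u = e^(σ√Δt) = e^(0.3·√0.5) = 1.2363, d = 1/u = 0.8089
Per-period rate: rΔt = 0.05·0.5 = 0.025, so R = e^0.025 = 1.0253
Risk-neutral probability p = (e^0.025 − 0.8089)/(1.2363 − 0.8089) = 0.2165/0.4275 = 0.5064
Terminal stock prices: S_uu = 30.57, S_ud = 20, S_dd = 13.09
Terminal payoffs (K − S): max(-5.569, 0) = 0, max(5, 0) = 5, max(11.91, 0) = 11.91
Node u (S = 24.73): V_u = e^(−0.025)·[0.5064·0.0000 + 0.4936·5.0000] = 2.4071
Node d (S = 16.18): V_d = e^(−0.025)·[0.5064·5.0000 + 0.4936·11.9150] = 8.2056
Node 0 (S = 20): V_0 = e^(−0.025)·[0.5064·2.4071 + 0.4936·8.2056] = 5.1392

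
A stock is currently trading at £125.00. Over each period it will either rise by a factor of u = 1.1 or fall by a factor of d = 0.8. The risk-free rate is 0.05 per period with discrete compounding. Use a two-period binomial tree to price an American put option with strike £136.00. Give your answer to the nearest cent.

£11.00

Risk-neutral probability p = (1 + 0.05 − 0.8)/(1.1 − 0.8) = 0.2500/0.3000 = 0.8333
Terminal stock prices: S_uu = 151.3, S_ud = 110, S_dd = 80
Terminal payoffs (K − S): max(-15.25, 0) = 0, max(26, 0) = 26, max(56, 0) = 56
Node u (S = 137.5): continuation = 1/1.05·[0.8333·0.0000 + 0.1667·26.0000] = 4.1270; exercise value = 0.0000 ≤ continuation, so V_u = 4.1270
Node d (S = 100): continuation = 1/1.05·[0.8333·26.0000 + 0.1667·56.0000] = 29.5238; exercise value = 36.0000 > continuation, so V_d = 36.0000 (exercise)
Node 0 (S = 125): continuation = 1/1.05·[0.8333·4.1270 + 0.1667·36.0000] = 8.9897; exercise value = 11.0000 > continuation, so V_0 = 11.0000 (exercise)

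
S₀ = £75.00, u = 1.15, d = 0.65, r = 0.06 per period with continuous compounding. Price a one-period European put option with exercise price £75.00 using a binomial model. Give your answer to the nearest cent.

Risk-neutral probability p = (e^0.06 − 0.65)/(1.15 − 0.65) = 0.4118/0.5000 = 0.8237
Terminal stock prices: S_u = 86.25, S_d = 48.75
Terminal payoffs (K − S): max(-11.25, 0) = 0, max(26.25, 0) = 26.25
Node 0 (S = 75): V_0 = e^(−0.06)·[0.8237·0.0000 + 0.1763·26.2500] = 4.3590

£4.36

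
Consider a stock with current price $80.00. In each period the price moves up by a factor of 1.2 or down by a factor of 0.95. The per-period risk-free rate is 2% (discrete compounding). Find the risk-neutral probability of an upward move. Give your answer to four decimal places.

p = 0.2800

Risk-neutral probability p = (1 + 0.02 − 0.95)/(1.2 − 0.95) = 0.0700/0.2500 = 0.2800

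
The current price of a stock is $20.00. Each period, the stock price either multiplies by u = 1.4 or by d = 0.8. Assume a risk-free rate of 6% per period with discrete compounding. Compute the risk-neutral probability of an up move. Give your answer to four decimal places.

Risk-neutral probability p = (1 + 0.06 − 0.8)/(1.4 − 0.8) = 0.2600/0.6000 = 0.4333

p = 0.4333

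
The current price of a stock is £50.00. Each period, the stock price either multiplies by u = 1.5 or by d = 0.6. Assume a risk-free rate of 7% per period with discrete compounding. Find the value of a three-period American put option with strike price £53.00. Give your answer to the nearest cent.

£12.80

Risk-neutral probability p = (1 + 0.07 − 0.6)/(1.5 − 0.6) = 0.4700/0.9000 = 0.5222
Terminal stock prices: S_uuu = 168.8, S_uud = 67.5, S_udd = 27, S_ddd = 10.8
Terminal payoffs (K − S): max(-115.8, 0) = 0, max(-14.5, 0) = 0, max(26, 0) = 26, max(42.2, 0) = 42.2
Node uu (S = 112.5): continuation = 1/1.07·[0.5222·0.0000 + 0.4778·0.0000] = 0.0000; exercise value = 0.0000 ≤ continuation, so V_uu = 0.0000
Node ud (S = 45): continuation = 1/1.07·[0.5222·0.0000 + 0.4778·26.0000] = 11.6096; exercise value = 8.0000 ≤ continuation, so V_ud = 11.6096
Node dd (S = 18): continuation = 1/1.07·[0.5222·26.0000 + 0.4778·42.2000] = 31.5327; exercise value = 35.0000 > continuation, so V_dd = 35.0000 (exercise)
Node u (S = 75): continuation = 1/1.07·[0.5222·0.0000 + 0.4778·11.6096] = 5.1839; exercise value = 0.0000 ≤ continuation, so V_u = 5.1839
Node d (S = 30): continuation = 1/1.07·[0.5222·11.6096 + 0.4778·35.0000] = 21.2944; exercise value = 23.0000 > continuation, so V_d = 23.0000 (exercise)
Node 0 (S = 50): continuation = 1/1.07·[0.5222·5.1839 + 0.4778·23.0000] = 12.8000; exercise value = 3.0000 ≤ continuation, so V_0 = 12.8000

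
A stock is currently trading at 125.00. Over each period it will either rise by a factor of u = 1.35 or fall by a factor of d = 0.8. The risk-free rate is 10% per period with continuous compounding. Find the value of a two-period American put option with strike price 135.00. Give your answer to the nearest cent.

Risk-neutral probability p = (e^0.1 − 0.8)/(1.35 − 0.8) = 0.3052/0.5500 = 0.5549
Terminal stock prices: S_uu = 227.8, S_ud = 135, S_dd = 80
Terminal payoffs (K − S): max(-92.81, 0) = 0, max(0, 0) = 0, max(55, 0) = 55
Node u (S = 168.8): continuation = e^(−0.1)·[0.5549·0.0000 + 0.4451·0.0000] = 0.0000; exercise value = 0.0000 ≤ continuation, so V_u = 0.0000
Node d (S = 100): continuation = e^(−0.1)·[0.5549·0.0000 + 0.4451·55.0000] = 22.1531; exercise value = 35.0000 > continuation, so V_d = 35.0000 (exercise)
Node 0 (S = 125): continuation = e^(−0.1)·[0.5549·0.0000 + 0.4451·35.0000] = 14.0974; exercise value = 10.0000 ≤ continuation, so V_0 = 14.0974

14.10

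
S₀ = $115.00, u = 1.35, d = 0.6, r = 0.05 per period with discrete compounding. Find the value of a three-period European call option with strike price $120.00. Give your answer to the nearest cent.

Risk-neutral probability p = (1 + 0.05 − 0.6)/(1.35 − 0.6) = 0.4500/0.7500 = 0.6000
Terminal stock prices: S_uuu = 282.9, S_uud = 125.8, S_udd = 55.89, S_ddd = 24.84
Terminal payoffs (S − K): max(162.9, 0) = 162.9, max(5.753, 0) = 5.753, max(-64.11, 0) = 0, max(-95.16, 0) = 0
Node uu (S = 209.6): V_uu = 1/1.05·[0.6000·162.9431 + 0.4000·5.7525] = 95.3018
Node ud (S = 93.15): V_ud = 1/1.05·[0.6000·5.7525 + 0.4000·0.0000] = 3.2871
Node dd (S = 41.4): V_dd = 1/1.05·[0.6000·0.0000 + 0.4000·0.0000] = 0.0000
Node u (S = 155.2): V_u = 1/1.05·[0.6000·95.3018 + 0.4000·3.2871] = 55.7104
Node d (S = 69): V_d = 1/1.05·[0.6000·3.2871 + 0.4000·0.0000] = 1.8784
Node 0 (S = 115): V_0 = 1/1.05·[0.6000·55.7104 + 0.4000·1.8784] = 32.5501

$32.55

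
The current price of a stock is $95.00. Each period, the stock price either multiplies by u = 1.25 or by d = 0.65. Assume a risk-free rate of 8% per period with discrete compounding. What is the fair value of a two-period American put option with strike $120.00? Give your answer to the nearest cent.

Risk-neutral probability p = (1 + 0.08 − 0.65)/(1.25 − 0.65) = 0.4300/0.6000 = 0.7167
Terminal stock prices: S_uu = 148.4, S_ud = 77.19, S_dd = 40.14
Terminal payoffs (K − S): max(-28.44, 0) = 0, max(42.81, 0) = 42.81, max(79.86, 0) = 79.86
Node u (S = 118.8): continuation = 1/1.08·[0.7167·0.0000 + 0.2833·42.8125] = 11.2317; exercise value = 1.2500 ≤ continuation, so V_u = 11.2317
Node d (S = 61.75): continuation = 1/1.08·[0.7167·42.8125 + 0.2833·79.8625] = 49.3611; exercise value = 58.2500 > continuation, so V_d = 58.2500 (exercise)
Node 0 (S = 95): continuation = 1/1.08·[0.7167·11.2317 + 0.2833·58.2500] = 22.7348; exercise value = 25.0000 > continuation, so V_0 = 25.0000 (exercise)

$25.00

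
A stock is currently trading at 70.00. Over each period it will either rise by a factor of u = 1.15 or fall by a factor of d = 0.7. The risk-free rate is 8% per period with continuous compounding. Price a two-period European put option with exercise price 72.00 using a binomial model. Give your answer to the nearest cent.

Risk-neutral probability p = (e^0.08 − 0.7)/(1.15 − 0.7) = 0.3833/0.4500 = 0.8517
Terminal stock prices: S_uu = 92.57, S_ud = 56.35, S_dd = 34.3
Terminal payoffs (K − S): max(-20.57, 0) = 0, max(15.65, 0) = 15.65, max(37.7, 0) = 37.7
Node u (S = 80.5): V_u = e^(−0.08)·[0.8517·0.0000 + 0.1483·15.6500] = 2.1417
Node d (S = 49): V_d = e^(−0.08)·[0.8517·15.6500 + 0.1483·37.7000] = 17.4644
Node 0 (S = 70): V_0 = e^(−0.08)·[0.8517·2.1417 + 0.1483·17.4644] = 4.0740

4.07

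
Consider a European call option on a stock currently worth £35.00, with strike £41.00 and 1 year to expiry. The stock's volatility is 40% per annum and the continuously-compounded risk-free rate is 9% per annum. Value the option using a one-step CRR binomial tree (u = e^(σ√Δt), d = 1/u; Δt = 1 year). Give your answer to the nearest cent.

CRR parameters: u = e^(σ√Δt) = e^(0.4·√1) = 1.4918, d = 1/u = 0.6703
Per-period rate: rΔt = 0.09·1 = 0.09, so R = e^0.09 = 1.0942
Risk-neutral probability p = (e^0.09 − 0.6703)/(1.4918 − 0.6703) = 0.4239/0.8215 = 0.5159
Terminal stock prices: S_u = 52.21, S_d = 23.46
Terminal payoffs (S − K): max(11.21, 0) = 11.21, max(-17.54, 0) = 0
Node 0 (S = 35): V_0 = e^(−0.09)·[0.5159·11.2139 + 0.4841·0.0000] = 5.2878

£5.29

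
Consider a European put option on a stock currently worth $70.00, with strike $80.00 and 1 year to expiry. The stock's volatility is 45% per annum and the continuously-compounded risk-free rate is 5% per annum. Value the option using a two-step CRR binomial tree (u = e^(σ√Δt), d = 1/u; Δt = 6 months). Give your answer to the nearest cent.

$16.63

CRR parameters: u = e^(σ√Δt) = e^(0.45·√0.5) = 1.3746, d = 1/u = 0.7275
Per-period rate: rΔt = 0.05·0.5 = 0.025, so R = e^0.025 = 1.0253
Risk-neutral probability p = (e^0.025 − 0.7275)/(1.3746 − 0.7275) = 0.2979/0.6472 = 0.4602
Terminal stock prices: S_uu = 132.3, S_ud = 70, S_dd = 37.04
Terminal payoffs (K − S): max(-52.28, 0) = 0, max(10, 0) = 10, max(42.96, 0) = 42.96
Node u (S = 96.23): V_u = e^(−0.025)·[0.4602·0.0000 + 0.5398·10.0000] = 5.2644
Node d (S = 50.92): V_d = e^(−0.025)·[0.4602·10.0000 + 0.5398·42.9563] = 27.1027
Node 0 (S = 70): V_0 = e^(−0.025)·[0.4602·5.2644 + 0.5398·27.1027] = 16.6310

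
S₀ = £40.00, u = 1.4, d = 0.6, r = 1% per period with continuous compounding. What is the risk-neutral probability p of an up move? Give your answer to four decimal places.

Risk-neutral probability p = (e^0.01 − 0.6)/(1.4 − 0.6) = 0.4101/0.8000 = 0.5126

p = 0.5126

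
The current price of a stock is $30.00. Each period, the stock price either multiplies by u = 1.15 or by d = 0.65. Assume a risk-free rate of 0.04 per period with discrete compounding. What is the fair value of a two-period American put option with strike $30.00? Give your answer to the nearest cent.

Risk-neutral probability p = (1 + 0.04 − 0.65)/(1.15 − 0.65) = 0.3900/0.5000 = 0.7800
Terminal stock prices: S_uu = 39.67, S_ud = 22.43, S_dd = 12.68
Terminal payoffs (K − S): max(-9.675, 0) = 0, max(7.575, 0) = 7.575, max(17.32, 0) = 17.32
Node u (S = 34.5): continuation = 1/1.04·[0.7800·0.0000 + 0.2200·7.5750] = 1.6024; exercise value = 0.0000 ≤ continuation, so V_u = 1.6024
Node d (S = 19.5): continuation = 1/1.04·[0.7800·7.5750 + 0.2200·17.3250] = 9.3462; exercise value = 10.5000 > continuation, so V_d = 10.5000 (exercise)
Node 0 (S = 30): continuation = 1/1.04·[0.7800·1.6024 + 0.2200·10.5000] = 3.4230; exercise value = 0.0000 ≤ continuation, so V_0 = 3.4230

$3.42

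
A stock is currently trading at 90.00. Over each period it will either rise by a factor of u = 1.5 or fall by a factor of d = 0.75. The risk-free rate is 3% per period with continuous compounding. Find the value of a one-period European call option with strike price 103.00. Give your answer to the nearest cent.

11.61

Risk-neutral probability p = (e^0.03 − 0.75)/(1.5 − 0.75) = 0.2805/0.7500 = 0.3739
Terminal stock prices: S_u = 135, S_d = 67.5
Terminal payoffs (S − K): max(32, 0) = 32, max(-35.5, 0) = 0
Node 0 (S = 90): V_0 = e^(−0.03)·[0.3739·32.0000 + 0.6261·0.0000] = 11.6124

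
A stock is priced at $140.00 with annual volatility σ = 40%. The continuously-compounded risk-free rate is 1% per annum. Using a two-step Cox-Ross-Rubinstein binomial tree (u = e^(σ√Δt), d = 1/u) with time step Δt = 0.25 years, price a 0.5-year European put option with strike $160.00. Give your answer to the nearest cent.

CRR parameters: u = e^(σ√Δt) = e^(0.4·√0.25) = 1.2214, d = 1/u = 0.8187
Per-period rate: rΔt = 0.01·0.25 = 0.0025, so R = e^0.0025 = 1.0025
Risk-neutral probability p = (e^0.0025 − 0.8187)/(1.2214 − 0.8187) = 0.1838/0.4027 = 0.4564
Terminal stock prices: S_uu = 208.9, S_ud = 140, S_dd = 93.84
Terminal payoffs (K − S): max(-48.86, 0) = 0, max(20, 0) = 20, max(66.16, 0) = 66.16
Node u (S = 171): V_u = e^(−0.0025)·[0.4564·0.0000 + 0.5436·20.0000] = 10.8452
Node d (S = 114.6): V_d = e^(−0.0025)·[0.4564·20.0000 + 0.5436·66.1552] = 44.9782
Node 0 (S = 140): V_0 = e^(−0.0025)·[0.4564·10.8452 + 0.5436·44.9782] = 29.3271

$29.33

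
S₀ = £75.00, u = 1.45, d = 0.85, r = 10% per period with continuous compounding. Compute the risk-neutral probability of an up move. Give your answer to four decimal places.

p = 0.4253

Risk-neutral probability p = (e^0.1 − 0.85)/(1.45 − 0.85) = 0.2552/0.6000 = 0.4253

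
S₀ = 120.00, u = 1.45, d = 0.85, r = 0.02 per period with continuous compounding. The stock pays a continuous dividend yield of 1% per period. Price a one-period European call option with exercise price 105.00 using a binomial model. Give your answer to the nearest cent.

18.04

Per-period risk-free factor R = e^0.02 = 1.0202; dividend-adjusted growth = e^(0.02−0.01) = 1.0101.
Risk-neutral probability p = (1.0101 − 0.85)/(1.45 − 0.85) = 0.1601/0.6000 = 0.2668
Terminal stock prices: S_u = 174, S_d = 102
Terminal payoffs (S − K): max(69, 0) = 69, max(-3, 0) = 0
Node 0 (S = 120): V_0 = e^(−0.02)·[0.2668·69.0000 + 0.7332·0.0000] = 18.0413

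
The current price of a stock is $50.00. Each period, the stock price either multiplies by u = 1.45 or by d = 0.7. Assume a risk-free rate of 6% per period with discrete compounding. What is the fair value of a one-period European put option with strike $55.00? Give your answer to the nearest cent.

$9.81

Risk-neutral probability p = (1 + 0.06 − 0.7)/(1.45 − 0.7) = 0.3600/0.7500 = 0.4800
Terminal stock prices: S_u = 72.5, S_d = 35
Terminal payoffs (K − S): max(-17.5, 0) = 0, max(20, 0) = 20
Node 0 (S = 50): V_0 = 1/1.06·[0.4800·0.0000 + 0.5200·20.0000] = 9.8113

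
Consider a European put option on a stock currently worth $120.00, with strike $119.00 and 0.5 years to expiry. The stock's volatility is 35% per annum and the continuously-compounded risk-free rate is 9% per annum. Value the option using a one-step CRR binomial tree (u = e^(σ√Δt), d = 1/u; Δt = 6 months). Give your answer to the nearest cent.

CRR parameters: u = e^(σ√Δt) = e^(0.35·√0.5) = 1.2808, d = 1/u = 0.7808
Per-period rate: rΔt = 0.09·0.5 = 0.045, so R = e^0.045 = 1.0460
Risk-neutral probability p = (e^0.045 − 0.7808)/(1.2808 − 0.7808) = 0.2653/0.5000 = 0.5305
Terminal stock prices: S_u = 153.7, S_d = 93.69
Terminal payoffs (K − S): max(-34.7, 0) = 0, max(25.31, 0) = 25.31
Node 0 (S = 120): V_0 = e^(−0.045)·[0.5305·0.0000 + 0.4695·25.3088] = 11.3599

$11.36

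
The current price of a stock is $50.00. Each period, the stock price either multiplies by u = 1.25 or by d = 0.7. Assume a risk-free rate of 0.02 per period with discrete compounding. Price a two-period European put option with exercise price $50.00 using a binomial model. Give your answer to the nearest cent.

Risk-neutral probability p = (1 + 0.02 − 0.7)/(1.25 − 0.7) = 0.3200/0.5500 = 0.5818
Terminal stock prices: S_uu = 78.12, S_ud = 43.75, S_dd = 24.5
Terminal payoffs (K − S): max(-28.12, 0) = 0, max(6.25, 0) = 6.25, max(25.5, 0) = 25.5
Node u (S = 62.5): V_u = 1/1.02·[0.5818·0.0000 + 0.4182·6.2500] = 2.5624
Node d (S = 35): V_d = 1/1.02·[0.5818·6.2500 + 0.4182·25.5000] = 14.0196
Node 0 (S = 50): V_0 = 1/1.02·[0.5818·2.5624 + 0.4182·14.0196] = 7.2094

$7.21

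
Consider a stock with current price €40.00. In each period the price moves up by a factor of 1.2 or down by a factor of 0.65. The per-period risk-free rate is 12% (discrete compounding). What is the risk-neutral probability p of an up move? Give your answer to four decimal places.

p = 0.8545

Risk-neutral probability p = (1 + 0.12 − 0.65)/(1.2 − 0.65) = 0.4700/0.5500 = 0.8545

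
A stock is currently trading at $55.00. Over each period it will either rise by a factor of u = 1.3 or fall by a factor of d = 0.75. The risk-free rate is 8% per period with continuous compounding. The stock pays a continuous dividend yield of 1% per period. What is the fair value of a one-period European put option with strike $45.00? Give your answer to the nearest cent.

Per-period risk-free factor R = e^0.08 = 1.0833; dividend-adjusted growth = e^(0.08−0.01) = 1.0725.
Risk-neutral probability p = (1.0725 − 0.75)/(1.3 − 0.75) = 0.3225/0.5500 = 0.5864
Terminal stock prices: S_u = 71.5, S_d = 41.25
Terminal payoffs (K − S): max(-26.5, 0) = 0, max(3.75, 0) = 3.75
Node 0 (S = 55): V_0 = e^(−0.08)·[0.5864·0.0000 + 0.4136·3.7500] = 1.4318

$1.43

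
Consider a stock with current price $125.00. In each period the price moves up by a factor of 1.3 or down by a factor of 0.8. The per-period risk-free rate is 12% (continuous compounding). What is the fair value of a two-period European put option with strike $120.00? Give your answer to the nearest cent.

Risk-neutral probability p = (e^0.12 − 0.8)/(1.3 − 0.8) = 0.3275/0.5000 = 0.6550
Terminal stock prices: S_uu = 211.3, S_ud = 130, S_dd = 80
Terminal payoffs (K − S): max(-91.25, 0) = 0, max(-10, 0) = 0, max(40, 0) = 40
Node u (S = 162.5): V_u = e^(−0.12)·[0.6550·0.0000 + 0.3450·0.0000] = 0.0000
Node d (S = 100): V_d = e^(−0.12)·[0.6550·0.0000 + 0.3450·40.0000] = 12.2397
Node 0 (S = 125): V_0 = e^(−0.12)·[0.6550·0.0000 + 0.3450·12.2397] = 3.7453

$3.75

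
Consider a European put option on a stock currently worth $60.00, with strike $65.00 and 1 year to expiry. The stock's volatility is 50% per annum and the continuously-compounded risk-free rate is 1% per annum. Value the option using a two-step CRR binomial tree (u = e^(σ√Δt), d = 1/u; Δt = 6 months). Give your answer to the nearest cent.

$14.23

CRR parameters: u = e^(σ√Δt) = e^(0.5·√0.5) = 1.4241, d = 1/u = 0.7022
Per-period rate: rΔt = 0.01·0.5 = 0.005, so R = e^0.005 = 1.0050
Risk-neutral probability p = (e^0.005 − 0.7022)/(1.4241 − 0.7022) = 0.3028/0.7219 = 0.4195
Terminal stock prices: S_uu = 121.7, S_ud = 60, S_dd = 29.58
Terminal payoffs (K − S): max(-56.69, 0) = 0, max(5, 0) = 5, max(35.42, 0) = 35.42
Node u (S = 85.45): V_u = e^(−0.005)·[0.4195·0.0000 + 0.5805·5.0000] = 2.8882
Node d (S = 42.13): V_d = e^(−0.005)·[0.4195·5.0000 + 0.5805·35.4159] = 22.5445
Node 0 (S = 60): V_0 = e^(−0.005)·[0.4195·2.8882 + 0.5805·22.5445] = 14.2281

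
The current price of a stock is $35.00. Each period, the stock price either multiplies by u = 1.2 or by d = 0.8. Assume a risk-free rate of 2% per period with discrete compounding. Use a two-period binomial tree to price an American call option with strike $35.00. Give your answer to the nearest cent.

Risk-neutral probability p = (1 + 0.02 − 0.8)/(1.2 − 0.8) = 0.2200/0.4000 = 0.5500
Terminal stock prices: S_uu = 50.4, S_ud = 33.6, S_dd = 22.4
Terminal payoffs (S − K): max(15.4, 0) = 15.4, max(-1.4, 0) = 0, max(-12.6, 0) = 0
Node u (S = 42): continuation = 1/1.02·[0.5500·15.4000 + 0.4500·0.0000] = 8.3039; exercise value = 7.0000 ≤ continuation, so V_u = 8.3039
Node d (S = 28): continuation = 1/1.02·[0.5500·0.0000 + 0.4500·0.0000] = 0.0000; exercise value = 0.0000 ≤ continuation, so V_d = 0.0000
Node 0 (S = 35): continuation = 1/1.02·[0.5500·8.3039 + 0.4500·0.0000] = 4.4776; exercise value = 0.0000 ≤ continuation, so V_0 = 4.4776

$4.48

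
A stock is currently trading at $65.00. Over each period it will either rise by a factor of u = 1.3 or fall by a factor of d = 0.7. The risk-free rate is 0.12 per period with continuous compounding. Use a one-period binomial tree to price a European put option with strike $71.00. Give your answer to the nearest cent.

Risk-neutral probability p = (e^0.12 − 0.7)/(1.3 − 0.7) = 0.4275/0.6000 = 0.7125
Terminal stock prices: S_u = 84.5, S_d = 45.5
Terminal payoffs (K − S): max(-13.5, 0) = 0, max(25.5, 0) = 25.5
Node 0 (S = 65): V_0 = e^(−0.12)·[0.7125·0.0000 + 0.2875·25.5000] = 6.5024

$6.50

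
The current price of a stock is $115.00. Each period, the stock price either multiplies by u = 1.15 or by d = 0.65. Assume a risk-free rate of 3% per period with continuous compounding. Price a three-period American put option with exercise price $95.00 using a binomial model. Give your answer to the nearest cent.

Risk-neutral probability p = (e^0.03 − 0.65)/(1.15 − 0.65) = 0.3805/0.5000 = 0.7609
Terminal stock prices: S_uuu = 174.9, S_uud = 98.86, S_udd = 55.88, S_ddd = 31.58
Terminal payoffs (K − S): max(-79.9, 0) = 0, max(-3.857, 0) = 0, max(39.12, 0) = 39.12, max(63.42, 0) = 63.42
Node uu (S = 152.1): continuation = e^(−0.03)·[0.7609·0.0000 + 0.2391·0.0000] = 0.0000; exercise value = 0.0000 ≤ continuation, so V_uu = 0.0000
Node ud (S = 85.96): continuation = e^(−0.03)·[0.7609·0.0000 + 0.2391·39.1244] = 9.0778; exercise value = 9.0375 ≤ continuation, so V_ud = 9.0778
Node dd (S = 48.59): continuation = e^(−0.03)·[0.7609·39.1244 + 0.2391·63.4181] = 43.6048; exercise value = 46.4125 > continuation, so V_dd = 46.4125 (exercise)
Node u (S = 132.2): continuation = e^(−0.03)·[0.7609·0.0000 + 0.2391·9.0778] = 2.1063; exercise value = 0.0000 ≤ continuation, so V_u = 2.1063
Node d (S = 74.75): continuation = e^(−0.03)·[0.7609·9.0778 + 0.2391·46.4125] = 17.4721; exercise value = 20.2500 > continuation, so V_d = 20.2500 (exercise)
Node 0 (S = 115): continuation = e^(−0.03)·[0.7609·2.1063 + 0.2391·20.2500] = 6.2538; exercise value = 0.0000 ≤ continuation, so V_0 = 6.2538

$6.25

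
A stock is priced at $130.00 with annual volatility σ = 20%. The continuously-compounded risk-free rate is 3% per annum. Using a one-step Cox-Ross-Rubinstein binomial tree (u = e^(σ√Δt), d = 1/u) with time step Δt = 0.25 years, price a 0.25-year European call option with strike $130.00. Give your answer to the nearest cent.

$6.96

CRR parameters: u = e^(σ√Δt) = e^(0.2·√0.25) = 1.1052, d = 1/u = 0.9048
Per-period rate: rΔt = 0.03·0.25 = 0.0075, so R = e^0.0075 = 1.0075
Risk-neutral probability p = (e^0.0075 − 0.9048)/(1.1052 − 0.9048) = 0.1027/0.2003 = 0.5126
Terminal stock prices: S_u = 143.7, S_d = 117.6
Terminal payoffs (S − K): max(13.67, 0) = 13.67, max(-12.37, 0) = 0
Node 0 (S = 130): V_0 = e^(−0.0075)·[0.5126·13.6722 + 0.4874·0.0000] = 6.9560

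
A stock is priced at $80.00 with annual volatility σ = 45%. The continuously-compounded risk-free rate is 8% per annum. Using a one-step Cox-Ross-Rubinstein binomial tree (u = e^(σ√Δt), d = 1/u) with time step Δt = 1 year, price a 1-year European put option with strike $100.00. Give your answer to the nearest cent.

CRR parameters: u = e^(σ√Δt) = e^(0.45·√1) = 1.5683, d = 1/u = 0.6376
Per-period rate: rΔt = 0.08·1 = 0.08, so R = e^0.08 = 1.0833
Risk-neutral probability p = (e^0.08 − 0.6376)/(1.5683 − 0.6376) = 0.4457/0.9307 = 0.4789
Terminal stock prices: S_u = 125.5, S_d = 51.01
Terminal payoffs (K − S): max(-25.46, 0) = 0, max(48.99, 0) = 48.99
Node 0 (S = 80): V_0 = e^(−0.08)·[0.4789·0.0000 + 0.5211·48.9897] = 23.5680

$23.57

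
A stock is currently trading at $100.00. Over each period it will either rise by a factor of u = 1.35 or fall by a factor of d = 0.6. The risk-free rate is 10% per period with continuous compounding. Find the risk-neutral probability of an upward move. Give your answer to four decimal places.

Risk-neutral probability p = (e^0.1 − 0.6)/(1.35 − 0.6) = 0.5052/0.7500 = 0.6736

p = 0.6736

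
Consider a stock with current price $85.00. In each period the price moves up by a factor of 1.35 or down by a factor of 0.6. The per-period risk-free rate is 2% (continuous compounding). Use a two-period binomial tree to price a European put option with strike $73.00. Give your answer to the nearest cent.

Risk-neutral probability p = (e^0.02 − 0.6)/(1.35 − 0.6) = 0.4202/0.7500 = 0.5603
Terminal stock prices: S_uu = 154.9, S_ud = 68.85, S_dd = 30.6
Terminal payoffs (K − S): max(-81.91, 0) = 0, max(4.15, 0) = 4.15, max(42.4, 0) = 42.4
Node u (S = 114.8): V_u = e^(−0.02)·[0.5603·0.0000 + 0.4397·4.1500] = 1.7888
Node d (S = 51): V_d = e^(−0.02)·[0.5603·4.1500 + 0.4397·42.4000] = 20.5545
Node 0 (S = 85): V_0 = e^(−0.02)·[0.5603·1.7888 + 0.4397·20.5545] = 9.8418

$9.84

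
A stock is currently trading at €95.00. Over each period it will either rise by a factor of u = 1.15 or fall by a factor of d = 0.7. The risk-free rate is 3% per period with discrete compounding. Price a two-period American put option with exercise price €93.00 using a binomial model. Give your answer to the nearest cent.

€9.91

Risk-neutral probability p = (1 + 0.03 − 0.7)/(1.15 − 0.7) = 0.3300/0.4500 = 0.7333
Terminal stock prices: S_uu = 125.6, S_ud = 76.47, S_dd = 46.55
Terminal payoffs (K − S): max(-32.64, 0) = 0, max(16.53, 0) = 16.53, max(46.45, 0) = 46.45
Node u (S = 109.2): continuation = 1/1.03·[0.7333·0.0000 + 0.2667·16.5250] = 4.2783; exercise value = 0.0000 ≤ continuation, so V_u = 4.2783
Node d (S = 66.5): continuation = 1/1.03·[0.7333·16.5250 + 0.2667·46.4500] = 23.7913; exercise value = 26.5000 > continuation, so V_d = 26.5000 (exercise)
Node 0 (S = 95): continuation = 1/1.03·[0.7333·4.2783 + 0.2667·26.5000] = 9.9069; exercise value = 0.0000 ≤ continuation, so V_0 = 9.9069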